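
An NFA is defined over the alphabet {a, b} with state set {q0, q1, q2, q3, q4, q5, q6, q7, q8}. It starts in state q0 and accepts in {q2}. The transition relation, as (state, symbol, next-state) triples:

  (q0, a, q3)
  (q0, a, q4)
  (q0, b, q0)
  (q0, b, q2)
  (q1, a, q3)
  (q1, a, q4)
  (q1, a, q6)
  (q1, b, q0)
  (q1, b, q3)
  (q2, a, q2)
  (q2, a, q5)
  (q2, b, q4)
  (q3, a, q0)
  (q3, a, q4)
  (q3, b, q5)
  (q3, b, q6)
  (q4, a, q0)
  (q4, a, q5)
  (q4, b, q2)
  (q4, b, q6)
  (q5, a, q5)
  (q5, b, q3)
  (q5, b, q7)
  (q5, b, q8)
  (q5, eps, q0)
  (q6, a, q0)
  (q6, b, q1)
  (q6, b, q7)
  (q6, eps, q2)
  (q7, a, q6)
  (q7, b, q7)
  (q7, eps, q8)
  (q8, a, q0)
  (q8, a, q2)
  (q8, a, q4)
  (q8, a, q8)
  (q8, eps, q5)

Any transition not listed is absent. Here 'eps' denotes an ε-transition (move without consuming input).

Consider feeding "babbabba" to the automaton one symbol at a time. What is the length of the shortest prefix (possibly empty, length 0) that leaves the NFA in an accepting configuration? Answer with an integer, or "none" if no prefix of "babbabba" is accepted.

1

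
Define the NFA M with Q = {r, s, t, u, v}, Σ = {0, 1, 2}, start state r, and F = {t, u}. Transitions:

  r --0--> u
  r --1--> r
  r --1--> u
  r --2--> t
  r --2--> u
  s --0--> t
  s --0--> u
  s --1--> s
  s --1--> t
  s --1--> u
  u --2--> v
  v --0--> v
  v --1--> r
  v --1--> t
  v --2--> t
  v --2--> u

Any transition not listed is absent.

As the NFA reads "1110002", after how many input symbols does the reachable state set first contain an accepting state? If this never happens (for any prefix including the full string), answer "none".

Start in {r}.
Read '1': r→{r, u}; now {r, u}.
None of the earlier sets intersect F, but {r, u} does.

1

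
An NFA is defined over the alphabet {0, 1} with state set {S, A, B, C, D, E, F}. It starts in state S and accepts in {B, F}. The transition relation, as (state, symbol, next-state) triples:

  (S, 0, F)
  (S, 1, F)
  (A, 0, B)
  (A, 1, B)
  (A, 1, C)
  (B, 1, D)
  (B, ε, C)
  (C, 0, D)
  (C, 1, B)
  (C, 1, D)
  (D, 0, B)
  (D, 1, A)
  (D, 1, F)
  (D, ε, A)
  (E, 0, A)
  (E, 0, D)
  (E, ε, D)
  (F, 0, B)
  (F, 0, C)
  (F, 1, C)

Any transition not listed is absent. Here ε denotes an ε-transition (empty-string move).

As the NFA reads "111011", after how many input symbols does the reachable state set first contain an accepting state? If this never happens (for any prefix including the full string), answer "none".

Start in {S}.
Read '1': {S} → {F}.
None of the earlier sets intersect F, but {F} does.

1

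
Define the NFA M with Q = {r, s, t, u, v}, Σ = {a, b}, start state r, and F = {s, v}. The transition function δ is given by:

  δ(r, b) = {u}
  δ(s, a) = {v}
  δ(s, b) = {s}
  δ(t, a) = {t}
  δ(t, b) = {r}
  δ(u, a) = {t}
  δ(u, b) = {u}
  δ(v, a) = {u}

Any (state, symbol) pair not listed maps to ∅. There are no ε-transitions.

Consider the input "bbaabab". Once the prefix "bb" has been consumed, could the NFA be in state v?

No

Start in {r}.
Read 'b': {r} → {u}.
Read 'b': {u} → {u}.
State v is not in {u}.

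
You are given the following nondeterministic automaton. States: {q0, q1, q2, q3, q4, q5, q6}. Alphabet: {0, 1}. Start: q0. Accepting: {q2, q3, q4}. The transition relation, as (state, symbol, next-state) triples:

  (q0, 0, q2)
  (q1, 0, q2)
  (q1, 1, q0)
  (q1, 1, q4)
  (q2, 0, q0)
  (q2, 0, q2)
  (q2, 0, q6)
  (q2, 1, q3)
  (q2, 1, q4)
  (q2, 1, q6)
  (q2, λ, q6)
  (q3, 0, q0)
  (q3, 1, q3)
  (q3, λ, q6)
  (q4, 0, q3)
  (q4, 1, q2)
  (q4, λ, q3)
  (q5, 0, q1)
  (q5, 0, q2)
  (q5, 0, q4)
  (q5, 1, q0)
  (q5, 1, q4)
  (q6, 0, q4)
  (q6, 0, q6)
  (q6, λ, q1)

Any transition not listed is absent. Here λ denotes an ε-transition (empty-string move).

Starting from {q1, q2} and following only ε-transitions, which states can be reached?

{q1, q2, q6}

Begin with {q1, q2}.
ε-move q2 → q6; add q6.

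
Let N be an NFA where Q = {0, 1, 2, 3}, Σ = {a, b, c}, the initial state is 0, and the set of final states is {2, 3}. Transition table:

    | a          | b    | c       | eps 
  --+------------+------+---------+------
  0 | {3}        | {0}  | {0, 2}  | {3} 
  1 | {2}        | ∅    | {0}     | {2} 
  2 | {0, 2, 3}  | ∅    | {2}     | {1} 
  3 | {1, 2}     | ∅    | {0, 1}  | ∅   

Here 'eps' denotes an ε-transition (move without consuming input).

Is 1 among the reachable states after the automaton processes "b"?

Start: ε-closure({0}) = {0, 3}.
Read 'b': 0→{0}, 3→∅; union {0}; ε-closure = {0, 3}.
State 1 is not in {0, 3}.

No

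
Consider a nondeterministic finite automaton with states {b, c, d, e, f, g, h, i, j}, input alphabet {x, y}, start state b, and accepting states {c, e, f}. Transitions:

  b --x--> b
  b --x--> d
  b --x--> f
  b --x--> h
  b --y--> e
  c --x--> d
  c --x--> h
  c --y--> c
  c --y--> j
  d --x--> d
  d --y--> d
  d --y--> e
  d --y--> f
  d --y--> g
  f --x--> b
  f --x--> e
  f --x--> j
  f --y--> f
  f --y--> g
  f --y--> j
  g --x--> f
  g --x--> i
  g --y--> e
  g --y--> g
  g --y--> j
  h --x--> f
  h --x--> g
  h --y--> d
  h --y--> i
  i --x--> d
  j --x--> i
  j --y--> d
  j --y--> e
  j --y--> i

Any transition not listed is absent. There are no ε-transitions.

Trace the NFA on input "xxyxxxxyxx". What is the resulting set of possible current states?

Start in {b}.
Read 'x': {b} → {b, d, f, h}.
Read 'x': {b, d, f, h} → {b, d, e, f, g, h, j}.
Read 'y': {b, d, e, f, g, h, j} → {d, e, f, g, i, j}.
Read 'x': {d, e, f, g, i, j} → {b, d, e, f, i, j}.
Read 'x': {b, d, e, f, i, j} → {b, d, e, f, h, i, j}.
Read 'x': {b, d, e, f, h, i, j} → {b, d, e, f, g, h, i, j}.
Read 'x': {b, d, e, f, g, h, i, j} → {b, d, e, f, g, h, i, j}.
Read 'y': {b, d, e, f, g, h, i, j} → {d, e, f, g, i, j}.
Read 'x': {d, e, f, g, i, j} → {b, d, e, f, i, j}.
Read 'x': {b, d, e, f, i, j} → {b, d, e, f, h, i, j}.

{b, d, e, f, h, i, j}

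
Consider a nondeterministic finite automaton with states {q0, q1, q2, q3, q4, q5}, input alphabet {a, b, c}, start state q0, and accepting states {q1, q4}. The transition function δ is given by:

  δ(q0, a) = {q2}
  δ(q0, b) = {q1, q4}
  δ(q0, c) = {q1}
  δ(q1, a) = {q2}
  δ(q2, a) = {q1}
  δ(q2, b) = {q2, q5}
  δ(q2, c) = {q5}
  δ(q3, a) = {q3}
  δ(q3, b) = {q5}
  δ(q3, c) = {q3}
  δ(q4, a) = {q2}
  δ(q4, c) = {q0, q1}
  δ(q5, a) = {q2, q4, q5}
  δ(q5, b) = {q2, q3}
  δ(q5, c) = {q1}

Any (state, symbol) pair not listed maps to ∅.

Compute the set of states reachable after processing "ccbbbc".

Start in {q0}.
Read 'c': q0→{q1}; now {q1}.
Read 'c': q1→∅; now ∅.
The set is empty and remains empty for the remaining 4 symbols.

∅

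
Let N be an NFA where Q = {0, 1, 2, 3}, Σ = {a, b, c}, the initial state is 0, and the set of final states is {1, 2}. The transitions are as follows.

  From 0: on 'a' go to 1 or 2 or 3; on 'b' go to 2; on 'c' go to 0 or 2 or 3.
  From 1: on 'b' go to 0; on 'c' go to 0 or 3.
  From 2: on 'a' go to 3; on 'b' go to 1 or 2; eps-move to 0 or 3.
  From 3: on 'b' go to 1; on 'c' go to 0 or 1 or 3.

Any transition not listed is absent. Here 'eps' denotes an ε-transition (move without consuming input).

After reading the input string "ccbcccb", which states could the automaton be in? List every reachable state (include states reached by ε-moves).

{0, 1, 2, 3}

Start in {0}.
Read 'c': {0} → {0, 2, 3}.
Read 'c': {0, 2, 3} → {0, 1, 2, 3}.
Read 'b': {0, 1, 2, 3} → {0, 1, 2, 3}.
Read 'c': {0, 1, 2, 3} → {0, 1, 2, 3}.
Read 'c': {0, 1, 2, 3} → {0, 1, 2, 3}.
Read 'c': {0, 1, 2, 3} → {0, 1, 2, 3}.
Read 'b': {0, 1, 2, 3} → {0, 1, 2, 3}.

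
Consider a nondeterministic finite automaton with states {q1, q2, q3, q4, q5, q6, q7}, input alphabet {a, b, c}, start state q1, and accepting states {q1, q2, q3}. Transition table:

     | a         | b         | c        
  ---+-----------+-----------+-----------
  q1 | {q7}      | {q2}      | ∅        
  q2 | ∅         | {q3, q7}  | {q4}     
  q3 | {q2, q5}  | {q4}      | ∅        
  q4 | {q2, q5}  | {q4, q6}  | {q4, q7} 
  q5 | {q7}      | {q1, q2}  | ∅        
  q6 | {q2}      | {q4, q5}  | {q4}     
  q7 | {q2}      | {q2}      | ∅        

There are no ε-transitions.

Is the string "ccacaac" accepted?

Start in {q1}.
Read 'c': {q1} → ∅.
The set is empty and remains empty for the remaining 6 symbols.
The final set ∅ contains no accepting state.

No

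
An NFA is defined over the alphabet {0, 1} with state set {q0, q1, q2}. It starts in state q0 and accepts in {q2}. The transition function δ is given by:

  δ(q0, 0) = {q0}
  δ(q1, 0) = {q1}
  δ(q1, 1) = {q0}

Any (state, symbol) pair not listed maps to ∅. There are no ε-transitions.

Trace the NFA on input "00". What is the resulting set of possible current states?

{q0}

Start in {q0}.
Read '0': q0→{q0}; now {q0}.
Read '0': q0→{q0}; now {q0}.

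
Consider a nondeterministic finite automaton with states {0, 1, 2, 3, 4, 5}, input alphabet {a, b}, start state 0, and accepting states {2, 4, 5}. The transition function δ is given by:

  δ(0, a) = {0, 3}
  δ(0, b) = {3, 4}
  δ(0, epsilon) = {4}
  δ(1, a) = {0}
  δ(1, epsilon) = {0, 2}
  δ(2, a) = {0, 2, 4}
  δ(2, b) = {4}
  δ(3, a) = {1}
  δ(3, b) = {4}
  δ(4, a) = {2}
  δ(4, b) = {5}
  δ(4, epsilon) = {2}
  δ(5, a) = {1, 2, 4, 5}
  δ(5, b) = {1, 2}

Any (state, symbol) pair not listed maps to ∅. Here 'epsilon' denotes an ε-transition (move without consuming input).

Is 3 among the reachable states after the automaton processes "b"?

Yes

Start: ε-closure({0}) = {0, 2, 4}.
Read 'b': 0→{3, 4}, 2→{4}, 4→{5}; union {3, 4, 5}; ε-closure = {2, 3, 4, 5}.
State 3 is in {2, 3, 4, 5}.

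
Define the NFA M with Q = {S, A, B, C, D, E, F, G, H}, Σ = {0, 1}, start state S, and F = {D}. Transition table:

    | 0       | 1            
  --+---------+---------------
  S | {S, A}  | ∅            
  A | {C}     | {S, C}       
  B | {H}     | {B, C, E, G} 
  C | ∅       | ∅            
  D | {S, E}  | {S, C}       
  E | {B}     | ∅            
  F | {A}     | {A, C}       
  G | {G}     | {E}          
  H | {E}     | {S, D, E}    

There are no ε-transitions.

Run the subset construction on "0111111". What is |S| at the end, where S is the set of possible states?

0

Start in {S}.
Read '0': S→{S, A}; now {S, A}.
Read '1': S→∅, A→{S, C}; now {S, C}.
Read '1': S→∅, C→∅; now ∅.
The set is empty and remains empty for the remaining 4 symbols.
That set has 0 states.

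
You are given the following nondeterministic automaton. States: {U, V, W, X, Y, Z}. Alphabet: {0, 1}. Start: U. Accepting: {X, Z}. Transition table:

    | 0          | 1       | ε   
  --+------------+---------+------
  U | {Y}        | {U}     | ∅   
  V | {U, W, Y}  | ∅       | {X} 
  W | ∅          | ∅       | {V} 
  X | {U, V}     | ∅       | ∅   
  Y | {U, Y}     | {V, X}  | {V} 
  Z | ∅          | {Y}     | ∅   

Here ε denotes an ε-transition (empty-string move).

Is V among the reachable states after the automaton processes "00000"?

Yes

Start in {U}.
Read '0': U→{Y}; union {Y}; ε-closure = {V, X, Y}.
Read '0': V→{U, W, Y}, X→{U, V}, Y→{U, Y}; union {U, V, W, Y}; ε-closure = {U, V, W, X, Y}.
Read '0': U→{Y}, V→{U, W, Y}, W→∅, X→{U, V}, Y→{U, Y}; union {U, V, W, Y}; ε-closure = {U, V, W, X, Y}.
Read '0': U→{Y}, V→{U, W, Y}, W→∅, X→{U, V}, Y→{U, Y}; union {U, V, W, Y}; ε-closure = {U, V, W, X, Y}.
Read '0': U→{Y}, V→{U, W, Y}, W→∅, X→{U, V}, Y→{U, Y}; union {U, V, W, Y}; ε-closure = {U, V, W, X, Y}.
State V is in {U, V, W, X, Y}.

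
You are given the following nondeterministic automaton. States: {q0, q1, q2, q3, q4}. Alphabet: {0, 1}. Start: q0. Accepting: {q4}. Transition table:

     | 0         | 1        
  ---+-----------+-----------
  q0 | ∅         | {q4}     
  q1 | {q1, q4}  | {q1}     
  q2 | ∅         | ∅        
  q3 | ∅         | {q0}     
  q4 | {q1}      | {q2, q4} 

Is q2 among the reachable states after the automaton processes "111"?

Start in {q0}.
Read '1': {q0} → {q4}.
Read '1': {q4} → {q2, q4}.
Read '1': {q2, q4} → {q2, q4}.
State q2 is in {q2, q4}.

Yes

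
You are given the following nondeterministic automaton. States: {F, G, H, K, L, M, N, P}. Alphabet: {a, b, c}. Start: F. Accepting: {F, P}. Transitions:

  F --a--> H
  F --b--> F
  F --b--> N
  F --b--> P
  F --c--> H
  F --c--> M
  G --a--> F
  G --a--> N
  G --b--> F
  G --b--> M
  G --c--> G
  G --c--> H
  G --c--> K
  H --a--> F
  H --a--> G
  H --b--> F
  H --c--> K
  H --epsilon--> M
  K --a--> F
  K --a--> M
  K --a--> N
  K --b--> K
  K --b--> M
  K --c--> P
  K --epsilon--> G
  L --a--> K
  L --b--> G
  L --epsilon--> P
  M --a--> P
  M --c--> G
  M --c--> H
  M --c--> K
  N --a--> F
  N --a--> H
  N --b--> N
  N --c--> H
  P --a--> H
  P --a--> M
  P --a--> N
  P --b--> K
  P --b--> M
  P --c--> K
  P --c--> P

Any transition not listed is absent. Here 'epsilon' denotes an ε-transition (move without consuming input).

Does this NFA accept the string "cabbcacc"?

Start in {F}.
Read 'c': F→{H, M}; now {H, M}.
Read 'a': H→{F, G}, M→{P}; now {F, G, P}.
Read 'b': F→{F, N, P}, G→{F, M}, P→{K, M}; union {F, K, M, N, P}; ε-closure = {F, G, K, M, N, P}.
Read 'b': F→{F, N, P}, G→{F, M}, K→{K, M}, M→∅, N→{N}, P→{K, M}; union {F, K, M, N, P}; ε-closure = {F, G, K, M, N, P}.
Read 'c': F→{H, M}, G→{G, H, K}, K→{P}, M→{G, H, K}, N→{H}, P→{K, P}; now {G, H, K, M, P}.
Read 'a': G→{F, N}, H→{F, G}, K→{F, M, N}, M→{P}, P→{H, M, N}; now {F, G, H, M, N, P}.
Read 'c': F→{H, M}, G→{G, H, K}, H→{K}, M→{G, H, K}, N→{H}, P→{K, P}; now {G, H, K, M, P}.
Read 'c': G→{G, H, K}, H→{K}, K→{P}, M→{G, H, K}, P→{K, P}; union {G, H, K, P}; ε-closure = {G, H, K, M, P}.
The final set {G, H, K, M, P} contains the accepting state P.

Yes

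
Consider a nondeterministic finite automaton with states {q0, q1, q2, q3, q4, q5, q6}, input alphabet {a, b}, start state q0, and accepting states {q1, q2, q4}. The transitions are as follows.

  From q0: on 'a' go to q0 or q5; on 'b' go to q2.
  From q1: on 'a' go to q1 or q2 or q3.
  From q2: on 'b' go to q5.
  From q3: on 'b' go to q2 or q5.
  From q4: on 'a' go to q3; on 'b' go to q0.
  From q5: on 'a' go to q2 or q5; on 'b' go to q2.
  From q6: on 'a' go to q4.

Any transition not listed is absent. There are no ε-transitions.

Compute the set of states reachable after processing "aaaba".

Start in {q0}.
Read 'a': q0→{q0, q5}; now {q0, q5}.
Read 'a': q0→{q0, q5}, q5→{q2, q5}; now {q0, q2, q5}.
Read 'a': q0→{q0, q5}, q2→∅, q5→{q2, q5}; now {q0, q2, q5}.
Read 'b': q0→{q2}, q2→{q5}, q5→{q2}; now {q2, q5}.
Read 'a': q2→∅, q5→{q2, q5}; now {q2, q5}.

{q2, q5}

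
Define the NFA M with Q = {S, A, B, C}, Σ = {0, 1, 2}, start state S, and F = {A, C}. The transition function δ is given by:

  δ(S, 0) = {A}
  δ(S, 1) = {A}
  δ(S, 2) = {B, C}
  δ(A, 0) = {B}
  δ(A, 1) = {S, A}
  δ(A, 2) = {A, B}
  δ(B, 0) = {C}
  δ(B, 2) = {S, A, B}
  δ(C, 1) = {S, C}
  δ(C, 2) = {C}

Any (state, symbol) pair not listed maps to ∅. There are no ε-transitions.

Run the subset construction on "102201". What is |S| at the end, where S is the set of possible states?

Start in {S}.
Read '1': S→{A}; now {A}.
Read '0': A→{B}; now {B}.
Read '2': B→{S, A, B}; now {S, A, B}.
Read '2': S→{B, C}, A→{A, B}, B→{S, A, B}; now {S, A, B, C}.
Read '0': S→{A}, A→{B}, B→{C}, C→∅; now {A, B, C}.
Read '1': A→{S, A}, B→∅, C→{S, C}; now {S, A, C}.
That set has 3 states.

3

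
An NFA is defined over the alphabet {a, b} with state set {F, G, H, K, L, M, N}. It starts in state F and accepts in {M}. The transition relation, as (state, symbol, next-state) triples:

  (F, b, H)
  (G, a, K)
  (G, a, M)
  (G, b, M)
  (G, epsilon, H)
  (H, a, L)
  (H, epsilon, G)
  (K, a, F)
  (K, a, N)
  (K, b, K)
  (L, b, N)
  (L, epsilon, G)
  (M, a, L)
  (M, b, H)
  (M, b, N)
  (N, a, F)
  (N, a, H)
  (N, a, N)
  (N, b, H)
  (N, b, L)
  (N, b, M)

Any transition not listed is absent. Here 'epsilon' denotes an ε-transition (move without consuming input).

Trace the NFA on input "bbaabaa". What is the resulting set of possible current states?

Start in {F}.
Read 'b': {F} → {G, H}.
Read 'b': {G, H} → {M}.
Read 'a': {M} → {G, H, L}.
Read 'a': {G, H, L} → {G, H, K, L, M}.
Read 'b': {G, H, K, L, M} → {G, H, K, M, N}.
Read 'a': {G, H, K, M, N} → {F, G, H, K, L, M, N}.
Read 'a': {F, G, H, K, L, M, N} → {F, G, H, K, L, M, N}.

{F, G, H, K, L, M, N}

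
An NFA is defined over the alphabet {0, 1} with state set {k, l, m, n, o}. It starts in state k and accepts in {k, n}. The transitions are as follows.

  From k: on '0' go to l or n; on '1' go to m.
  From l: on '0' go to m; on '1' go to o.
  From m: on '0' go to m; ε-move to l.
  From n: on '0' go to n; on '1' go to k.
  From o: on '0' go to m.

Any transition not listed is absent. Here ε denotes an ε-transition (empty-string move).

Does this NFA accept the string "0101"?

Yes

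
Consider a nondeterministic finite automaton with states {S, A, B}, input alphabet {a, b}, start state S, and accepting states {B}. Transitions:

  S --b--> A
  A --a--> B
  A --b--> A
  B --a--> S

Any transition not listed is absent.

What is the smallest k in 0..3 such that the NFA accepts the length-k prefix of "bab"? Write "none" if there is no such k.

Start in {S}.
Read 'b': {S} → {A}.
Read 'a': {A} → {B}.
None of the earlier sets intersect F, but {B} does.

2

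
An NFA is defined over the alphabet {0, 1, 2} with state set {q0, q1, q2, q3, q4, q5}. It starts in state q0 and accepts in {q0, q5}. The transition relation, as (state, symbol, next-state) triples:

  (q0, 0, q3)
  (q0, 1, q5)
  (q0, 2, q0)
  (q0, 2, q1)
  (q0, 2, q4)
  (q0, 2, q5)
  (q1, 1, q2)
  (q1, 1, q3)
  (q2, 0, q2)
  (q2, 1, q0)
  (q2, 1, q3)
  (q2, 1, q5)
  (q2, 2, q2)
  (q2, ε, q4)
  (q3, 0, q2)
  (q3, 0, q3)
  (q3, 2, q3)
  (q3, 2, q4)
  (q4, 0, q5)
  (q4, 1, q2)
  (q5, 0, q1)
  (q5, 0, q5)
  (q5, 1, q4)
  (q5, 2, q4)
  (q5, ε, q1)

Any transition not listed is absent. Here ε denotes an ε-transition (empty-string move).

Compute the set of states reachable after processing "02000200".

{q1, q2, q3, q4, q5}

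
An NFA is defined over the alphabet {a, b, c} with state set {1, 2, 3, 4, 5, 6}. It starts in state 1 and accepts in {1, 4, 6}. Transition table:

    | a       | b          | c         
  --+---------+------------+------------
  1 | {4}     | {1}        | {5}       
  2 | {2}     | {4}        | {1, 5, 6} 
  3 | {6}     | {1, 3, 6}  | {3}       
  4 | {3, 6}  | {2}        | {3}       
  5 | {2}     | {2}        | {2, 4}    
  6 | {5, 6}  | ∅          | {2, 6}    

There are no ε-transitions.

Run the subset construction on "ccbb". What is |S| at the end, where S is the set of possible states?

Start in {1}.
Read 'c': 1→{5}; now {5}.
Read 'c': 5→{2, 4}; now {2, 4}.
Read 'b': 2→{4}, 4→{2}; now {2, 4}.
Read 'b': 2→{4}, 4→{2}; now {2, 4}.
That set has 2 states.

2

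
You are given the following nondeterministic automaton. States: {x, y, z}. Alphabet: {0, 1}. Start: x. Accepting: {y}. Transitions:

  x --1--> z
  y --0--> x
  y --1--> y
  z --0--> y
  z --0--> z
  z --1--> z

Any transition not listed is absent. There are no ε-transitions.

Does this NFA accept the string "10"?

Start in {x}.
Read '1': {x} → {z}.
Read '0': {z} → {y, z}.
The final set {y, z} contains the accepting state y.

Yes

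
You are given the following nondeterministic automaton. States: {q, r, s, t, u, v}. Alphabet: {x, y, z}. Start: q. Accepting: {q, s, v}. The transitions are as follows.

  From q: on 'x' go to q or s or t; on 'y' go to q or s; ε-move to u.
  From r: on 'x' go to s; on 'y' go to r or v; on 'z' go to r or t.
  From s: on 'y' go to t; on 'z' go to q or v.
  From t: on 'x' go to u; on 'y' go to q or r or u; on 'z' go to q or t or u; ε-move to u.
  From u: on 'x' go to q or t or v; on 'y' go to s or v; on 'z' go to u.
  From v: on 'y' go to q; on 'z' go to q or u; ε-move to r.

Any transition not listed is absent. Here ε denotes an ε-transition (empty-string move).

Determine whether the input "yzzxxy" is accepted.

Start: ε-closure({q}) = {q, u}.
Read 'y': q→{q, s}, u→{s, v}; union {q, s, v}; ε-closure = {q, r, s, u, v}.
Read 'z': q→∅, r→{r, t}, s→{q, v}, u→{u}, v→{q, u}; now {q, r, t, u, v}.
Read 'z': q→∅, r→{r, t}, t→{q, t, u}, u→{u}, v→{q, u}; now {q, r, t, u}.
Read 'x': q→{q, s, t}, r→{s}, t→{u}, u→{q, t, v}; union {q, s, t, u, v}; ε-closure = {q, r, s, t, u, v}.
Read 'x': q→{q, s, t}, r→{s}, s→∅, t→{u}, u→{q, t, v}, v→∅; union {q, s, t, u, v}; ε-closure = {q, r, s, t, u, v}.
Read 'y': q→{q, s}, r→{r, v}, s→{t}, t→{q, r, u}, u→{s, v}, v→{q}; now {q, r, s, t, u, v}.
The final set {q, r, s, t, u, v} contains the accepting states q, s, v.

Yes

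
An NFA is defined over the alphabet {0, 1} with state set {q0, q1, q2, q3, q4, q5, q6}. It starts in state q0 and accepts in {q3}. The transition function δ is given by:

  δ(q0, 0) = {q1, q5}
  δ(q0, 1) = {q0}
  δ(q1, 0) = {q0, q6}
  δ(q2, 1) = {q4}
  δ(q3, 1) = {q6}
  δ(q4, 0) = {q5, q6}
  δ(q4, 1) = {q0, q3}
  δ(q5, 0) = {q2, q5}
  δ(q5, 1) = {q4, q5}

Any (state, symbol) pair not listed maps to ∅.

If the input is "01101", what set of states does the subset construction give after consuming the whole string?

{q4, q5}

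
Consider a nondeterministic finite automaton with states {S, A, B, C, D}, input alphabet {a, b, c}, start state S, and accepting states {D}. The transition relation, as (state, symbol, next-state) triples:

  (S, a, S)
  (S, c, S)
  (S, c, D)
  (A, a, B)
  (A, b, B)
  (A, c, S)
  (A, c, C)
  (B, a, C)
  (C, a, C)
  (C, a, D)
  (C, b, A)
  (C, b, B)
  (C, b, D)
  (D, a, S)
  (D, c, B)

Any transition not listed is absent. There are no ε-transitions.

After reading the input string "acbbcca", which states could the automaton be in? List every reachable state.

Start in {S}.
Read 'a': S→{S}; now {S}.
Read 'c': S→{S, D}; now {S, D}.
Read 'b': S→∅, D→∅; now ∅.
The set is empty and remains empty for the remaining 4 symbols.

∅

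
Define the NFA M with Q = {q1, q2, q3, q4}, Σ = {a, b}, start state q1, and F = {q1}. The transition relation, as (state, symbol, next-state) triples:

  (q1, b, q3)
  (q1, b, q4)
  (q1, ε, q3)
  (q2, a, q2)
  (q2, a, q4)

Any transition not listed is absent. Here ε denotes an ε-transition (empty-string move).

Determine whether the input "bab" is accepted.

No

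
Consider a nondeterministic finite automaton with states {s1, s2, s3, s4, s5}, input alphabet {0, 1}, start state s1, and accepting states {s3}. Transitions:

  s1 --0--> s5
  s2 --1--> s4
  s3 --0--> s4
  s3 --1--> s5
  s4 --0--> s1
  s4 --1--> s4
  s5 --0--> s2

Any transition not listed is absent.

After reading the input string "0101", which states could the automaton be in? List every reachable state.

Start in {s1}.
Read '0': s1→{s5}; now {s5}.
Read '1': s5→∅; now ∅.
The set is empty and remains empty for the remaining 2 symbols.

∅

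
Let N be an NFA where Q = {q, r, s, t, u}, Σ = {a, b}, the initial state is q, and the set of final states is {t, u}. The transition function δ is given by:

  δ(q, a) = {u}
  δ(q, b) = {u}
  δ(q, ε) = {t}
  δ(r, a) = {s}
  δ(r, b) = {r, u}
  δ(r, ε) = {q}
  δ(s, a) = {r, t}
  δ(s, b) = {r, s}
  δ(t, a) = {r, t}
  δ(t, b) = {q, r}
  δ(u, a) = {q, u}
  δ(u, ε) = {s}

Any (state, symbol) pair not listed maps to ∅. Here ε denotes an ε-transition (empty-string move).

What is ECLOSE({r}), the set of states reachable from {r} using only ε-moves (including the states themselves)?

Begin with {r}.
ε-move r → q; add q.
ε-move q → t; add t.

{q, r, t}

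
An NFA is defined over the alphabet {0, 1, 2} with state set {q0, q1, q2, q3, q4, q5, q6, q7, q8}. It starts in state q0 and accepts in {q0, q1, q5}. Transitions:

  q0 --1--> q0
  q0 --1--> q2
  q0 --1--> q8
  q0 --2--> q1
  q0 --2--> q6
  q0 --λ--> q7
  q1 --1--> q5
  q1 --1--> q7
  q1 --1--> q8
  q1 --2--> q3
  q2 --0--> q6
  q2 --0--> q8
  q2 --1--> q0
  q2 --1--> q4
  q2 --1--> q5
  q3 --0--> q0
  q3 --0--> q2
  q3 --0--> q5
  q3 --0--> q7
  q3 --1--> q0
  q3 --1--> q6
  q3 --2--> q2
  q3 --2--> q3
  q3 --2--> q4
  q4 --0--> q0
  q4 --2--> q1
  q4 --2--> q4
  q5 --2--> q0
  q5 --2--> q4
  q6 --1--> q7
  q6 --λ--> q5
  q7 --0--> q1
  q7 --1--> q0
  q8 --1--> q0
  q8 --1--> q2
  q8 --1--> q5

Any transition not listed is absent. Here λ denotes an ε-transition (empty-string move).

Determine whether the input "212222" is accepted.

Yes

Start: ε-closure({q0}) = {q0, q7}.
Read '2': q0→{q1, q6}, q7→∅; union {q1, q6}; ε-closure = {q1, q5, q6}.
Read '1': q1→{q5, q7, q8}, q5→∅, q6→{q7}; now {q5, q7, q8}.
Read '2': q5→{q0, q4}, q7→∅, q8→∅; union {q0, q4}; ε-closure = {q0, q4, q7}.
Read '2': q0→{q1, q6}, q4→{q1, q4}, q7→∅; union {q1, q4, q6}; ε-closure = {q1, q4, q5, q6}.
Read '2': q1→{q3}, q4→{q1, q4}, q5→{q0, q4}, q6→∅; union {q0, q1, q3, q4}; ε-closure = {q0, q1, q3, q4, q7}.
Read '2': q0→{q1, q6}, q1→{q3}, q3→{q2, q3, q4}, q4→{q1, q4}, q7→∅; union {q1, q2, q3, q4, q6}; ε-closure = {q1, q2, q3, q4, q5, q6}.
The final set {q1, q2, q3, q4, q5, q6} contains the accepting states q1, q5.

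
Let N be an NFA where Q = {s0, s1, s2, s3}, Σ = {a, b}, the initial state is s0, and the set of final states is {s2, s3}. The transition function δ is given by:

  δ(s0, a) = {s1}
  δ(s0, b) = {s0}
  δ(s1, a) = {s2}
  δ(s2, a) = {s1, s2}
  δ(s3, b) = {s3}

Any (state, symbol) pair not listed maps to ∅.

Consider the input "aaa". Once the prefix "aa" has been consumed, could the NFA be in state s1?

Start in {s0}.
Read 'a': s0→{s1}; now {s1}.
Read 'a': s1→{s2}; now {s2}.
State s1 is not in {s2}.

No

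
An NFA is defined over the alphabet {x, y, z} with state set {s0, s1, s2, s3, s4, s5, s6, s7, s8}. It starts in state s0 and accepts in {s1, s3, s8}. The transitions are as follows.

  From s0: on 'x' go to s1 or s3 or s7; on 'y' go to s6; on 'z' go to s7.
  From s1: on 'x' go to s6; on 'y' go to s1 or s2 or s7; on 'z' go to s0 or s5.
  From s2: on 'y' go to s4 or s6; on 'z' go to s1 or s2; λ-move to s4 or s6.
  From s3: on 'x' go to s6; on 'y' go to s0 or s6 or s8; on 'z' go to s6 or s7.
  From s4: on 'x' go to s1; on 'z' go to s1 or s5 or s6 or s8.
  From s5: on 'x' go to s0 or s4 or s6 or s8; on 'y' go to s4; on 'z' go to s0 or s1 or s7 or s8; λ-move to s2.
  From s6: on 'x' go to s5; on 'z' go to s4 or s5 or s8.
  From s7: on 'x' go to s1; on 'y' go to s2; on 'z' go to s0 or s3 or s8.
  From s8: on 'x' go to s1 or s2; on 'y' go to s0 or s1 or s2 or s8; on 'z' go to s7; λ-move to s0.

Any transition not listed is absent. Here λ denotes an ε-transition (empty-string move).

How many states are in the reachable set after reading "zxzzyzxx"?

9

Start in {s0}.
Read 'z': s0→{s7}; now {s7}.
Read 'x': s7→{s1}; now {s1}.
Read 'z': s1→{s0, s5}; union {s0, s5}; ε-closure = {s0, s2, s4, s5, s6}.
Read 'z': s0→{s7}, s2→{s1, s2}, s4→{s1, s5, s6, s8}, s5→{s0, s1, s7, s8}, s6→{s4, s5, s8}; now {s0, s1, s2, s4, s5, s6, s7, s8}.
Read 'y': s0→{s6}, s1→{s1, s2, s7}, s2→{s4, s6}, s4→∅, s5→{s4}, s6→∅, s7→{s2}, s8→{s0, s1, s2, s8}; now {s0, s1, s2, s4, s6, s7, s8}.
Read 'z': s0→{s7}, s1→{s0, s5}, s2→{s1, s2}, s4→{s1, s5, s6, s8}, s6→{s4, s5, s8}, s7→{s0, s3, s8}, s8→{s7}; now {s0, s1, s2, s3, s4, s5, s6, s7, s8}.
Read 'x': s0→{s1, s3, s7}, s1→{s6}, s2→∅, s3→{s6}, s4→{s1}, s5→{s0, s4, s6, s8}, s6→{s5}, s7→{s1}, s8→{s1, s2}; now {s0, s1, s2, s3, s4, s5, s6, s7, s8}.
Read 'x': s0→{s1, s3, s7}, s1→{s6}, s2→∅, s3→{s6}, s4→{s1}, s5→{s0, s4, s6, s8}, s6→{s5}, s7→{s1}, s8→{s1, s2}; now {s0, s1, s2, s3, s4, s5, s6, s7, s8}.
That set has 9 states.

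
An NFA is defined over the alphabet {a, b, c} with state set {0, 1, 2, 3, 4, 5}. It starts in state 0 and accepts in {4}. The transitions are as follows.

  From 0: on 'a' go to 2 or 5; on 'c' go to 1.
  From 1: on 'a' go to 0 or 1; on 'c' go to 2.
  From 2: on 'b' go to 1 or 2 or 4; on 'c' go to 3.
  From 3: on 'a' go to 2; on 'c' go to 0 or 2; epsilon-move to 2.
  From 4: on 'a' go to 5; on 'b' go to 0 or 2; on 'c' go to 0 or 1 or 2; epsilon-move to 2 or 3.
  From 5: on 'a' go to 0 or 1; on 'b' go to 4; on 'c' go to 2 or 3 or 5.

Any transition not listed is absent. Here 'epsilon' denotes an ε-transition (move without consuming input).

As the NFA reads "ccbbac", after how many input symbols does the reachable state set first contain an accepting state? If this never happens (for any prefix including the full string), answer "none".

Start in {0}.
Read 'c': 0→{1}; now {1}.
Read 'c': 1→{2}; now {2}.
Read 'b': 2→{1, 2, 4}; union {1, 2, 4}; ε-closure = {1, 2, 3, 4}.
None of the earlier sets intersect F, but {1, 2, 3, 4} does.

3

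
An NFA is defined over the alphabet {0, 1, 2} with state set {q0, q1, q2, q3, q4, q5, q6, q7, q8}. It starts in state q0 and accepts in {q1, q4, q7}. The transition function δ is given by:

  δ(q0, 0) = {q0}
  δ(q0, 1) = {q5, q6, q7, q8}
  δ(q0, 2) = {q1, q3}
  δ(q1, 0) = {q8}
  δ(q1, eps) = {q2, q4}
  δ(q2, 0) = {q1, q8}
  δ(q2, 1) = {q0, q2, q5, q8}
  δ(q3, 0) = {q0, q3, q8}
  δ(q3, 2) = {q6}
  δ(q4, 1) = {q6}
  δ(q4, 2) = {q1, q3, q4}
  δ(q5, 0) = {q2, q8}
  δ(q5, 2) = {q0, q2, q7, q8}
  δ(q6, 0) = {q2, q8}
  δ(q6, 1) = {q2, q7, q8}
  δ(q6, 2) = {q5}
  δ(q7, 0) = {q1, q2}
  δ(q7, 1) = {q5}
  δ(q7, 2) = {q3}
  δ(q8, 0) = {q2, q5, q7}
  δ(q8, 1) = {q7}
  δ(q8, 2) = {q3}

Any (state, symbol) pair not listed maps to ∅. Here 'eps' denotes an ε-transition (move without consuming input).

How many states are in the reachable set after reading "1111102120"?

Start in {q0}.
Read '1': {q0} → {q5, q6, q7, q8}.
Read '1': {q5, q6, q7, q8} → {q2, q5, q7, q8}.
Read '1': {q2, q5, q7, q8} → {q0, q2, q5, q7, q8}.
Read '1': {q0, q2, q5, q7, q8} → {q0, q2, q5, q6, q7, q8}.
Read '1': {q0, q2, q5, q6, q7, q8} → {q0, q2, q5, q6, q7, q8}.
Read '0': {q0, q2, q5, q6, q7, q8} → {q0, q1, q2, q4, q5, q7, q8}.
Read '2': {q0, q1, q2, q4, q5, q7, q8} → {q0, q1, q2, q3, q4, q7, q8}.
Read '1': {q0, q1, q2, q3, q4, q7, q8} → {q0, q2, q5, q6, q7, q8}.
Read '2': {q0, q2, q5, q6, q7, q8} → {q0, q1, q2, q3, q4, q5, q7, q8}.
Read '0': {q0, q1, q2, q3, q4, q5, q7, q8} → {q0, q1, q2, q3, q4, q5, q7, q8}.
That set has 8 states.

8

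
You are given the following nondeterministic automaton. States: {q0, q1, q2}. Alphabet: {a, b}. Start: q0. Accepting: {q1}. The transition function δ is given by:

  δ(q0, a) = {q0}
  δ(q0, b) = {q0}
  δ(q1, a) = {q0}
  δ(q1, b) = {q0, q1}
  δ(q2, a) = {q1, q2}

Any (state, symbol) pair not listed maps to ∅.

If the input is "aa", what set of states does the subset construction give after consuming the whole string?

Start in {q0}.
Read 'a': {q0} → {q0}.
Read 'a': {q0} → {q0}.

{q0}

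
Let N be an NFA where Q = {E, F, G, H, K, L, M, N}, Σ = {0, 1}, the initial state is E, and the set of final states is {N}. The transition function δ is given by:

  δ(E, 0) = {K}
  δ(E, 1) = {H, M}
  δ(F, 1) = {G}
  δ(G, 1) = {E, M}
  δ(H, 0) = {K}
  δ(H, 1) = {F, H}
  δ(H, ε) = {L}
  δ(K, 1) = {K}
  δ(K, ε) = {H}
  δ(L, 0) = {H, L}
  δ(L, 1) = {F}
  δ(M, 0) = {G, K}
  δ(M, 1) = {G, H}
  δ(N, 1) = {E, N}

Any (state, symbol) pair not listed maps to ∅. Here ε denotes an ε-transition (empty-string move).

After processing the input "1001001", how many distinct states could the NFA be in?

4

Start in {E}.
Read '1': E→{H, M}; union {H, M}; ε-closure = {H, L, M}.
Read '0': H→{K}, L→{H, L}, M→{G, K}; now {G, H, K, L}.
Read '0': G→∅, H→{K}, K→∅, L→{H, L}; now {H, K, L}.
Read '1': H→{F, H}, K→{K}, L→{F}; union {F, H, K}; ε-closure = {F, H, K, L}.
Read '0': F→∅, H→{K}, K→∅, L→{H, L}; now {H, K, L}.
Read '0': H→{K}, K→∅, L→{H, L}; now {H, K, L}.
Read '1': H→{F, H}, K→{K}, L→{F}; union {F, H, K}; ε-closure = {F, H, K, L}.
That set has 4 states.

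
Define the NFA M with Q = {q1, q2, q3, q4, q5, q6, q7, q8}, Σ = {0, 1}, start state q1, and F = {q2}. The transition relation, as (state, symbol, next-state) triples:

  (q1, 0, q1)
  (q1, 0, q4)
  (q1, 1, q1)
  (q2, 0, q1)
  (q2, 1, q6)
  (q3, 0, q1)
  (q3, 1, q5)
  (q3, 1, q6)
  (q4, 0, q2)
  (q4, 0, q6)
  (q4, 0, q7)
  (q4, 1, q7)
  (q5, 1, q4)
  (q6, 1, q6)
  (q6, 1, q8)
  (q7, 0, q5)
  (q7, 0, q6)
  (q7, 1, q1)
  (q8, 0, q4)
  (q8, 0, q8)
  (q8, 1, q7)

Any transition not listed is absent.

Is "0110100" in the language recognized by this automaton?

Start in {q1}.
Read '0': {q1} → {q1, q4}.
Read '1': {q1, q4} → {q1, q7}.
Read '1': {q1, q7} → {q1}.
Read '0': {q1} → {q1, q4}.
Read '1': {q1, q4} → {q1, q7}.
Read '0': {q1, q7} → {q1, q4, q5, q6}.
Read '0': {q1, q4, q5, q6} → {q1, q2, q4, q6, q7}.
The final set {q1, q2, q4, q6, q7} contains the accepting state q2.

Yes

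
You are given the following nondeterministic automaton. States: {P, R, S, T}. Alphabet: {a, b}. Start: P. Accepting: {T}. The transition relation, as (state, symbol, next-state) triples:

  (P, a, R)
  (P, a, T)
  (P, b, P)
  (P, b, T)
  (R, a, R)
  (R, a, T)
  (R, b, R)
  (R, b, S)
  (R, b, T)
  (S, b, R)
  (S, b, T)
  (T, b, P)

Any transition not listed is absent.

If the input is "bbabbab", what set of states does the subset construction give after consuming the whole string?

{P, R, S, T}

Start in {P}.
Read 'b': P→{P, T}; now {P, T}.
Read 'b': P→{P, T}, T→{P}; now {P, T}.
Read 'a': P→{R, T}, T→∅; now {R, T}.
Read 'b': R→{R, S, T}, T→{P}; now {P, R, S, T}.
Read 'b': P→{P, T}, R→{R, S, T}, S→{R, T}, T→{P}; now {P, R, S, T}.
Read 'a': P→{R, T}, R→{R, T}, S→∅, T→∅; now {R, T}.
Read 'b': R→{R, S, T}, T→{P}; now {P, R, S, T}.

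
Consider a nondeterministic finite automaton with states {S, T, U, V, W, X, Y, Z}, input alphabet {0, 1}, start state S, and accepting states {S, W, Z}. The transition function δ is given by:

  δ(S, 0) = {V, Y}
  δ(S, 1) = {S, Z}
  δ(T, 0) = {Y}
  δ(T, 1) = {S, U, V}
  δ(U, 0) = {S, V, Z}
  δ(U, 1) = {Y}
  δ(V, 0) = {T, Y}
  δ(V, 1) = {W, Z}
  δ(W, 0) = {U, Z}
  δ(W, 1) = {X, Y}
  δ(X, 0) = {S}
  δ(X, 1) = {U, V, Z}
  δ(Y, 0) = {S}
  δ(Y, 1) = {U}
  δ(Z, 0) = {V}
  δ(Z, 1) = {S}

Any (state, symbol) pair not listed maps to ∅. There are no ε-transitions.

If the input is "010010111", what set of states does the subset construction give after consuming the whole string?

Start in {S}.
Read '0': {S} → {V, Y}.
Read '1': {V, Y} → {U, W, Z}.
Read '0': {U, W, Z} → {S, U, V, Z}.
Read '0': {S, U, V, Z} → {S, T, V, Y, Z}.
Read '1': {S, T, V, Y, Z} → {S, U, V, W, Z}.
Read '0': {S, U, V, W, Z} → {S, T, U, V, Y, Z}.
Read '1': {S, T, U, V, Y, Z} → {S, U, V, W, Y, Z}.
Read '1': {S, U, V, W, Y, Z} → {S, U, W, X, Y, Z}.
Read '1': {S, U, W, X, Y, Z} → {S, U, V, X, Y, Z}.

{S, U, V, X, Y, Z}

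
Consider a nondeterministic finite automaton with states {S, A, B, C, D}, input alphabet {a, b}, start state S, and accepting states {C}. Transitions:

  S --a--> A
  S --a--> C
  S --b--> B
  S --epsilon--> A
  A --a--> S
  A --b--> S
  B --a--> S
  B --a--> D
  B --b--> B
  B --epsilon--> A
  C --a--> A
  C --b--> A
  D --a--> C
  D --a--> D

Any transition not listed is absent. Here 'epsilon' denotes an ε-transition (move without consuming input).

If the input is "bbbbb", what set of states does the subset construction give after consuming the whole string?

{S, A, B}

Start: ε-closure({S}) = {S, A}.
Read 'b': {S, A} → {S, A, B}.
Read 'b': {S, A, B} → {S, A, B}.
Read 'b': {S, A, B} → {S, A, B}.
Read 'b': {S, A, B} → {S, A, B}.
Read 'b': {S, A, B} → {S, A, B}.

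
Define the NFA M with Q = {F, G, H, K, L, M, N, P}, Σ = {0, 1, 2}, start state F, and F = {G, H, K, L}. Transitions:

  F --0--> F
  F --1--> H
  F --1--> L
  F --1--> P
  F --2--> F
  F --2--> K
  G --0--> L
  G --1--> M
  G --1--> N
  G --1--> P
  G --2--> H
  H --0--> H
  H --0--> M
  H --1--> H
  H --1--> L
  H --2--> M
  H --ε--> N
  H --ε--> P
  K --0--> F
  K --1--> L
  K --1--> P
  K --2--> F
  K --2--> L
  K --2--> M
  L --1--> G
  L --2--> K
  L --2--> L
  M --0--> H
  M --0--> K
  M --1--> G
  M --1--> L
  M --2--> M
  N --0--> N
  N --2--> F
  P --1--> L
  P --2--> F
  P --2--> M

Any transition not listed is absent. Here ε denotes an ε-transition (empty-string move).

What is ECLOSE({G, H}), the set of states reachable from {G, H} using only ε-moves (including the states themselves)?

{G, H, N, P}

Begin with {G, H}.
ε-move H → N; add N.
ε-move H → P; add P.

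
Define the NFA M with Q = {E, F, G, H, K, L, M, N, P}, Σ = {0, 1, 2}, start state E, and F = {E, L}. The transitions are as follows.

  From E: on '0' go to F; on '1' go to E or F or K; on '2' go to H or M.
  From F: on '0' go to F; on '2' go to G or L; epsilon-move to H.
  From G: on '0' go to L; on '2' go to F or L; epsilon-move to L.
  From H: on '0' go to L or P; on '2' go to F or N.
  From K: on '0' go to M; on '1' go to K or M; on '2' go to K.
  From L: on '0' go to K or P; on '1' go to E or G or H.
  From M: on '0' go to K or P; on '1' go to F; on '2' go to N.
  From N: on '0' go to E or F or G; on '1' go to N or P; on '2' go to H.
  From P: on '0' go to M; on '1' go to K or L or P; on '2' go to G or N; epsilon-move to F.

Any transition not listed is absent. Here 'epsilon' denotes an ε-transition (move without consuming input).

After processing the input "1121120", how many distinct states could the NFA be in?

8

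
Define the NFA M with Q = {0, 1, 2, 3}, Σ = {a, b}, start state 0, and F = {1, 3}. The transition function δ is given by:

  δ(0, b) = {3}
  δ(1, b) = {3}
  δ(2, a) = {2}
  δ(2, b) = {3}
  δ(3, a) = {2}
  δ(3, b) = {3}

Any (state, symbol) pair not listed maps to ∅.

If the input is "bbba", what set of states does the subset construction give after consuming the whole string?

{2}

Start in {0}.
Read 'b': 0→{3}; now {3}.
Read 'b': 3→{3}; now {3}.
Read 'b': 3→{3}; now {3}.
Read 'a': 3→{2}; now {2}.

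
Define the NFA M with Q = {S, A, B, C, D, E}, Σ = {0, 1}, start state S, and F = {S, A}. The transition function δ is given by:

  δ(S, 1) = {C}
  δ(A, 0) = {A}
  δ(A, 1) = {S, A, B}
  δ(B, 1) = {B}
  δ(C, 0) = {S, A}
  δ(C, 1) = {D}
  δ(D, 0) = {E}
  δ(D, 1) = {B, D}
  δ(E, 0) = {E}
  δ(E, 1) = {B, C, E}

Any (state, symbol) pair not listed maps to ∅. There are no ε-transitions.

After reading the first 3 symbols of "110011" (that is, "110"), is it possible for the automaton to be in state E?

Yes

Start in {S}.
Read '1': {S} → {C}.
Read '1': {C} → {D}.
Read '0': {D} → {E}.
State E is in {E}.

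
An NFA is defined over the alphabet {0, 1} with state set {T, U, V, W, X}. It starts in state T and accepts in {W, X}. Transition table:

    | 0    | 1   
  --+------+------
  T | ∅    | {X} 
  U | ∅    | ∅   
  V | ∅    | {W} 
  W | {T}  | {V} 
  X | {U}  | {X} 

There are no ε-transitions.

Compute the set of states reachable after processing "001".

∅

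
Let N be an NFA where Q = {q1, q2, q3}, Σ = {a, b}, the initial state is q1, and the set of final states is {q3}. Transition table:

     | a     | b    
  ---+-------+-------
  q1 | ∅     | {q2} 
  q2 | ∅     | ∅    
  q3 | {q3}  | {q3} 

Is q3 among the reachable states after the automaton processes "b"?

No

Start in {q1}.
Read 'b': q1→{q2}; now {q2}.
State q3 is not in {q2}.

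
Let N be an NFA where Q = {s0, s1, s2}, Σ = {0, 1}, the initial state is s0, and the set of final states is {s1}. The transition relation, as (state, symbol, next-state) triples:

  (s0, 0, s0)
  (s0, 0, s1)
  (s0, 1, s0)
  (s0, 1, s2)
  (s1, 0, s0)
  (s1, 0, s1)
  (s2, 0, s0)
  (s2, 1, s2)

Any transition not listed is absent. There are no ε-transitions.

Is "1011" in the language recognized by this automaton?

Start in {s0}.
Read '1': s0→{s0, s2}; now {s0, s2}.
Read '0': s0→{s0, s1}, s2→{s0}; now {s0, s1}.
Read '1': s0→{s0, s2}, s1→∅; now {s0, s2}.
Read '1': s0→{s0, s2}, s2→{s2}; now {s0, s2}.
The final set {s0, s2} contains no accepting state.

No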